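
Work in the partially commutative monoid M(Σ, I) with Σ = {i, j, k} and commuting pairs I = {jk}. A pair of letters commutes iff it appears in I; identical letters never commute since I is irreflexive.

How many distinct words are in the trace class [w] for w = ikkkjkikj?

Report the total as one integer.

0(i) covers ∅
1(k) covers 0:i
2(k) covers 1:k
3(k) covers 2:k
4(j) covers 0:i
5(k) covers 3:k
6(i) covers 4:j, 5:k
7(k) covers 6:i
8(j) covers 6:i
floor of heap: 0:i
completions by unplaced set U, small U first (add the entries for U minus each lowest piece of U):
  |U|=1: {7}:1  {8}:1
  |U|=2: {7,8}:2
  |U|=3: {6,7,8}:2
  |U|=4: {4,6,7,8}:2  {5,6,7,8}:2
  |U|=5: {3,5,6,7,8}:2  {4,5,6,7,8}:4
  |U|=6: {2,3,5,6,7,8}:2  {3,4,5,6,7,8}:6
  |U|=7: {1,2,3,5,6,7,8}:2  {2,3,4,5,6,7,8}:8
  start at 0(i): 10

10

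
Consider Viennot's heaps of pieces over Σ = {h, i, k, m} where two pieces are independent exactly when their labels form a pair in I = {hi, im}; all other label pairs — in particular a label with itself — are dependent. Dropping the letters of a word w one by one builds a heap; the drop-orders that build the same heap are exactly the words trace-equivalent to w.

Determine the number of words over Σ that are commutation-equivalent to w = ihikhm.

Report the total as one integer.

3

#0=i has no predecessor
#1=h has no predecessor
#2=i depends on [0:i]
#3=k depends on [1:h, 2:i]
#4=h depends on [3:k]
#5=m depends on [4:h]
sources: [0:i, 1:h]
N(rest) = Σ N(rest − s) over sources s of rest; N(one piece) = 1:
  size 1 → [5]=1
  size 2 → [4,5]=1
  size 3 → [3,4,5]=1
  size 4 → [1,3,4,5]=1  [2,3,4,5]=1
  first=0(i) contributes 2
  first=1(h) contributes 1
|[w]| = 3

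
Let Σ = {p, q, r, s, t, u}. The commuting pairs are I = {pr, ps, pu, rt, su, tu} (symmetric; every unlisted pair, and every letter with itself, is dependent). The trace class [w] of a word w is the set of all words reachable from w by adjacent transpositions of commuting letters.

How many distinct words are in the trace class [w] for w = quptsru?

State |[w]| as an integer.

4

#0=q has no predecessor
#1=u depends on [0:q]
#2=p depends on [0:q]
#3=t depends on [2:p]
#4=s depends on [3:t]
#5=r depends on [1:u, 4:s]
#6=u depends on [5:r]
sources: [0:q]
N(rest) = Σ N(rest − s) over sources s of rest; N(one piece) = 1:
  size 1 → [6]=1
  size 2 → [5,6]=1
  size 3 → [1,5,6]=1  [4,5,6]=1
  size 4 → [1,4,5,6]=2  [3,4,5,6]=1
  size 5 → [1,3,4,5,6]=3  [2,3,4,5,6]=1
  first=0(q) contributes 4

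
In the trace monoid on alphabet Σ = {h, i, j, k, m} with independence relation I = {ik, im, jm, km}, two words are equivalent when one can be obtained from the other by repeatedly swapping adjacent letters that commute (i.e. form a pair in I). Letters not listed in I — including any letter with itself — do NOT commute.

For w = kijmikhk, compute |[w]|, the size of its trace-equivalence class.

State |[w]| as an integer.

drop 0:k onto floor
drop 1:i onto floor
drop 2:j onto {0:k, 1:i}
drop 3:m onto floor
drop 4:i onto {2:j}
drop 5:k onto {2:j}
drop 6:h onto {3:m, 4:i, 5:k}
drop 7:k onto {6:h}
ground layer = {0:k, 1:i, 3:m}
drop-orders for the pieces not yet dropped (sum over which currently-grounded one goes next):
  1 to go: {7} 1
  2 to go: {6,7} 1
  3 to go: {3,6,7} 1  {4,6,7} 1  {5,6,7} 1
  4 to go: {3,4,6,7} 2  {3,5,6,7} 2  {4,5,6,7} 2
  5 to go: {2,4,5,6,7} 2  {3,4,5,6,7} 6
  6 to go: {0,2,4,5,6,7} 2  {1,2,4,5,6,7} 2  {2,3,4,5,6,7} 8
  if 0:k drops first: 10 orders
  if 1:i drops first: 10 orders
  if 3:m drops first: 4 orders
heap linearizations: 24

24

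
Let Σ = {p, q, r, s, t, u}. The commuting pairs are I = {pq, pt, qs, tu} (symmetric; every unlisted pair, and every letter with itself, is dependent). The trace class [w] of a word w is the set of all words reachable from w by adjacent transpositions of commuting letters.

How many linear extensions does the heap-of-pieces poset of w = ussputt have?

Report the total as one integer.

drop 0:u onto floor
drop 1:s onto {0:u}
drop 2:s onto {1:s}
drop 3:p onto {2:s}
drop 4:u onto {3:p}
drop 5:t onto {2:s}
drop 6:t onto {5:t}
ground layer = {0:u}
drop-orders for the pieces not yet dropped (sum over which currently-grounded one goes next):
  1 to go: {4} 1  {6} 1
  2 to go: {3,4} 1  {4,6} 2  {5,6} 1
  3 to go: {3,4,6} 3  {4,5,6} 3
  4 to go: {3,4,5,6} 6
  5 to go: {2,3,4,5,6} 6
  if 0:u drops first: 6 orders

6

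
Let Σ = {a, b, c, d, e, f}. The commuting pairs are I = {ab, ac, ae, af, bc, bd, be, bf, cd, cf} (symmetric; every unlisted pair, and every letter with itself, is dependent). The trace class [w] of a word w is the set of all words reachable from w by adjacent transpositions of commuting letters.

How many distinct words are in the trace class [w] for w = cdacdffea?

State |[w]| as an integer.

#0=c has no predecessor
#1=d has no predecessor
#2=a depends on [1:d]
#3=c depends on [0:c]
#4=d depends on [2:a]
#5=f depends on [4:d]
#6=f depends on [5:f]
#7=e depends on [3:c, 6:f]
#8=a depends on [4:d]
sources: [0:c, 1:d]
N(rest) = Σ N(rest − s) over sources s of rest; N(one piece) = 1:
  size 1 → [7]=1  [8]=1
  size 2 → [3,7]=1  [6,7]=1  [7,8]=2
  size 3 → [0,3,7]=1  [3,6,7]=2  [3,7,8]=3  [5,6,7]=1  [6,7,8]=3
  size 4 → [0,3,6,7]=3  [0,3,7,8]=4  [3,5,6,7]=3  [3,6,7,8]=8  [5,6,7,8]=4
  size 5 → [0,3,5,6,7]=6  [0,3,6,7,8]=15  [3,5,6,7,8]=15  [4,5,6,7,8]=4
  size 6 → [0,3,5,6,7,8]=36  [2,4,5,6,7,8]=4  [3,4,5,6,7,8]=19
  size 7 → [0,3,4,5,6,7,8]=55  [1,2,4,5,6,7,8]=4  [2,3,4,5,6,7,8]=23
  first=0(c) contributes 27
  first=1(d) contributes 78
|[w]| = 105

105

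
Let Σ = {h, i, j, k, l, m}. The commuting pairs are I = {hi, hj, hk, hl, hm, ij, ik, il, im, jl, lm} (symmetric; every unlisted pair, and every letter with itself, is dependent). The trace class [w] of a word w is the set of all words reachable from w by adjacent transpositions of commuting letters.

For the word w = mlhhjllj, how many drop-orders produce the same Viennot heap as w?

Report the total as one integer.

piece 0:m — minimal
piece 1:l — minimal
piece 2:h — minimal
piece 3:h rests on {2:h}
piece 4:j rests on {0:m}
piece 5:l rests on {1:l}
piece 6:l rests on {5:l}
piece 7:j rests on {4:j}
minimal pieces: {0:m, 1:l, 2:h}
ways to finish when only these pieces remain (= sum over removing one remaining piece with nothing left below it):
  1 left: {3}→1  {6}→1  {7}→1
  2 left: {2,3}→1  {3,6}→2  {3,7}→2  {4,7}→1  {5,6}→1  {6,7}→2
  3 left: {0,4,7}→1  {1,5,6}→1  {2,3,6}→3  {2,3,7}→3  {3,4,7}→3  {3,5,6}→3  {3,6,7}→6  {4,6,7}→3  {5,6,7}→3
  4 left: {0,3,4,7}→4  {0,4,6,7}→4  {1,3,5,6}→4  {1,5,6,7}→4  {2,3,4,7}→6  {2,3,5,6}→6  {2,3,6,7}→12  {3,4,6,7}→12  {3,5,6,7}→12  {4,5,6,7}→6
  5 left: {0,2,3,4,7}→10  {0,3,4,6,7}→20  {0,4,5,6,7}→10  {1,2,3,5,6}→10  {1,3,5,6,7}→20  {1,4,5,6,7}→10  {2,3,4,6,7}→30  {2,3,5,6,7}→30  {3,4,5,6,7}→30
  6 left: {0,1,4,5,6,7}→20  {0,2,3,4,6,7}→60  {0,3,4,5,6,7}→60  {1,2,3,5,6,7}→60  {1,3,4,5,6,7}→60  {2,3,4,5,6,7}→90
  placing 0:m first → 210 extensions
  placing 1:l first → 210 extensions
  placing 2:h first → 140 extensions
total linear extensions = 560

560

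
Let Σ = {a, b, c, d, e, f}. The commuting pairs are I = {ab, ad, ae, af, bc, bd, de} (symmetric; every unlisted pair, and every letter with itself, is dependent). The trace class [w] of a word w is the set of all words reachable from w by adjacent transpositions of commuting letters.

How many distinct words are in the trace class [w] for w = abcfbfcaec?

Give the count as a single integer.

6

#0=a has no predecessor
#1=b has no predecessor
#2=c depends on [0:a]
#3=f depends on [1:b, 2:c]
#4=b depends on [3:f]
#5=f depends on [4:b]
#6=c depends on [5:f]
#7=a depends on [6:c]
#8=e depends on [6:c]
#9=c depends on [7:a, 8:e]
sources: [0:a, 1:b]
N(rest) = Σ N(rest − s) over sources s of rest; N(one piece) = 1:
  size 1 → [9]=1
  size 2 → [7,9]=1  [8,9]=1
  size 3 → [7,8,9]=2
  size 4 → [6,7,8,9]=2
  size 5 → [5,6,7,8,9]=2
  size 6 → [4,5,6,7,8,9]=2
  size 7 → [3,4,5,6,7,8,9]=2
  size 8 → [1,3,4,5,6,7,8,9]=2  [2,3,4,5,6,7,8,9]=2
  first=0(a) contributes 4
  first=1(b) contributes 2
|[w]| = 6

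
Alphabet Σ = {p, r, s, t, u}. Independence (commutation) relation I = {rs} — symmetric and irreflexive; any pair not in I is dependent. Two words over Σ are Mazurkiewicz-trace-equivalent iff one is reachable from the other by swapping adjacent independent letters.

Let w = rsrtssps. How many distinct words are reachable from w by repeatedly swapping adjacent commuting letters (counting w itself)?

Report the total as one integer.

3

#0=r has no predecessor
#1=s has no predecessor
#2=r depends on [0:r]
#3=t depends on [1:s, 2:r]
#4=s depends on [3:t]
#5=s depends on [4:s]
#6=p depends on [5:s]
#7=s depends on [6:p]
sources: [0:r, 1:s]
N(rest) = Σ N(rest − s) over sources s of rest; N(one piece) = 1:
  size 1 → [7]=1
  size 2 → [6,7]=1
  size 3 → [5,6,7]=1
  size 4 → [4,5,6,7]=1
  size 5 → [3,4,5,6,7]=1
  size 6 → [1,3,4,5,6,7]=1  [2,3,4,5,6,7]=1
  first=0(r) contributes 2
  first=1(s) contributes 1
|[w]| = 3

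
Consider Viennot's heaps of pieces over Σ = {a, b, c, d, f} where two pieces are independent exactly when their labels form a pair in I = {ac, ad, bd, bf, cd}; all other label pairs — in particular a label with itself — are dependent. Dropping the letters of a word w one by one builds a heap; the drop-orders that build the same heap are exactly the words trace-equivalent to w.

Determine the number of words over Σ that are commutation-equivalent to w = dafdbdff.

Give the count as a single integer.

piece 0:d — minimal
piece 1:a — minimal
piece 2:f rests on {0:d, 1:a}
piece 3:d rests on {2:f}
piece 4:b rests on {1:a}
piece 5:d rests on {3:d}
piece 6:f rests on {5:d}
piece 7:f rests on {6:f}
minimal pieces: {0:d, 1:a}
ways to finish when only these pieces remain (= sum over removing one remaining piece with nothing left below it):
  1 left: {4}→1  {7}→1
  2 left: {4,7}→2  {6,7}→1
  3 left: {4,6,7}→3  {5,6,7}→1
  4 left: {3,5,6,7}→1  {4,5,6,7}→4
  5 left: {2,3,5,6,7}→1  {3,4,5,6,7}→5
  6 left: {0,2,3,5,6,7}→1  {2,3,4,5,6,7}→6
  placing 0:d first → 6 extensions
  placing 1:a first → 7 extensions
total linear extensions = 13

13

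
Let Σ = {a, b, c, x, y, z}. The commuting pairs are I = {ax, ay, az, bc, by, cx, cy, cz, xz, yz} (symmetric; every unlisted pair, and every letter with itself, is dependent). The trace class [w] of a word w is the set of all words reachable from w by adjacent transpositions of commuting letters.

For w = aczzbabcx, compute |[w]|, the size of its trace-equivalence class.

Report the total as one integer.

#0=a has no predecessor
#1=c depends on [0:a]
#2=z has no predecessor
#3=z depends on [2:z]
#4=b depends on [0:a, 3:z]
#5=a depends on [1:c, 4:b]
#6=b depends on [5:a]
#7=c depends on [5:a]
#8=x depends on [6:b]
sources: [0:a, 2:z]
N(rest) = Σ N(rest − s) over sources s of rest; N(one piece) = 1:
  size 1 → [7]=1  [8]=1
  size 2 → [6,8]=1  [7,8]=2
  size 3 → [6,7,8]=3
  size 4 → [5,6,7,8]=3
  size 5 → [1,5,6,7,8]=3  [4,5,6,7,8]=3
  size 6 → [1,4,5,6,7,8]=6  [3,4,5,6,7,8]=3
  size 7 → [0,1,4,5,6,7,8]=6  [1,3,4,5,6,7,8]=9  [2,3,4,5,6,7,8]=3
  first=0(a) contributes 12
  first=2(z) contributes 15
|[w]| = 27

27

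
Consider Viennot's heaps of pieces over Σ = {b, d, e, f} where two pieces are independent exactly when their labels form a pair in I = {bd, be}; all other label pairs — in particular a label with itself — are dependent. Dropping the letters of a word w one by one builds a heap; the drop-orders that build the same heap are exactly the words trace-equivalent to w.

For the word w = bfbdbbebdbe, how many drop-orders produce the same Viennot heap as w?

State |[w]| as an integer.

0(b) covers ∅
1(f) covers 0:b
2(b) covers 1:f
3(d) covers 1:f
4(b) covers 2:b
5(b) covers 4:b
6(e) covers 3:d
7(b) covers 5:b
8(d) covers 6:e
9(b) covers 7:b
10(e) covers 8:d
floor of heap: 0:b
completions by unplaced set U, small U first (add the entries for U minus each lowest piece of U):
  |U|=1: {9}:1  {10}:1
  |U|=2: {7,9}:1  {8,10}:1  {9,10}:2
  |U|=3: {5,7,9}:1  {6,8,10}:1  {7,9,10}:3  {8,9,10}:3
  |U|=4: {3,6,8,10}:1  {4,5,7,9}:1  {5,7,9,10}:4  {6,8,9,10}:4  {7,8,9,10}:6
  |U|=5: {2,4,5,7,9}:1  {3,6,8,9,10}:5  {4,5,7,9,10}:5  {5,7,8,9,10}:10  {6,7,8,9,10}:10
  |U|=6: {2,4,5,7,9,10}:6  {3,6,7,8,9,10}:15  {4,5,7,8,9,10}:15  {5,6,7,8,9,10}:20
  |U|=7: {2,4,5,7,8,9,10}:21  {3,5,6,7,8,9,10}:35  {4,5,6,7,8,9,10}:35
  |U|=8: {2,4,5,6,7,8,9,10}:56  {3,4,5,6,7,8,9,10}:70
  |U|=9: {2,3,4,5,6,7,8,9,10}:126
  start at 0(b): 126

126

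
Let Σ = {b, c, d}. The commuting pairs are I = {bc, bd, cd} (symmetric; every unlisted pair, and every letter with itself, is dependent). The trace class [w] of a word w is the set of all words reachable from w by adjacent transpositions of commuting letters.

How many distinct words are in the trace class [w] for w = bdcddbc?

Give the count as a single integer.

210

0(b) covers ∅
1(d) covers ∅
2(c) covers ∅
3(d) covers 1:d
4(d) covers 3:d
5(b) covers 0:b
6(c) covers 2:c
floor of heap: 0:b, 1:d, 2:c
completions by unplaced set U, small U first (add the entries for U minus each lowest piece of U):
  |U|=1: {4}:1  {5}:1  {6}:1
  |U|=2: {0,5}:1  {2,6}:1  {3,4}:1  {4,5}:2  {4,6}:2  {5,6}:2
  |U|=3: {0,4,5}:3  {0,5,6}:3  {1,3,4}:1  {2,4,6}:3  {2,5,6}:3  {3,4,5}:3  {3,4,6}:3  {4,5,6}:6
  |U|=4: {0,2,5,6}:6  {0,3,4,5}:6  {0,4,5,6}:12  {1,3,4,5}:4  {1,3,4,6}:4  {2,3,4,6}:6  {2,4,5,6}:12  {3,4,5,6}:12
  |U|=5: {0,1,3,4,5}:10  {0,2,4,5,6}:30  {0,3,4,5,6}:30  {1,2,3,4,6}:10  {1,3,4,5,6}:20  {2,3,4,5,6}:30
  start at 0(b): 60
  start at 1(d): 90
  start at 2(c): 60
sum over floor = 210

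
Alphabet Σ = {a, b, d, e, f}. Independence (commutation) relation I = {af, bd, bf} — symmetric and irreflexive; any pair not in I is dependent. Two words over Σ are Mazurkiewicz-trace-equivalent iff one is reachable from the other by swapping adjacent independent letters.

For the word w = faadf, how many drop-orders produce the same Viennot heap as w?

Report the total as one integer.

drop 0:f onto floor
drop 1:a onto floor
drop 2:a onto {1:a}
drop 3:d onto {0:f, 2:a}
drop 4:f onto {3:d}
ground layer = {0:f, 1:a}
drop-orders for the pieces not yet dropped (sum over which currently-grounded one goes next):
  1 to go: {4} 1
  2 to go: {3,4} 1
  3 to go: {0,3,4} 1  {2,3,4} 1
  if 0:f drops first: 1 orders
  if 1:a drops first: 2 orders
heap linearizations: 3

3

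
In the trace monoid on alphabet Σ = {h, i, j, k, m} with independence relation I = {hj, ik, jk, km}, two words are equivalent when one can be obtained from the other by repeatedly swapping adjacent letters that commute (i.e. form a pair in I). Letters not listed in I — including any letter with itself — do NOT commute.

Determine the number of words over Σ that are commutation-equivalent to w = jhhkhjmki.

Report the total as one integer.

0(j) covers ∅
1(h) covers ∅
2(h) covers 1:h
3(k) covers 2:h
4(h) covers 3:k
5(j) covers 0:j
6(m) covers 4:h, 5:j
7(k) covers 4:h
8(i) covers 6:m
floor of heap: 0:j, 1:h
completions by unplaced set U, small U first (add the entries for U minus each lowest piece of U):
  |U|=1: {7}:1  {8}:1
  |U|=2: {6,8}:1  {7,8}:2
  |U|=3: {5,6,8}:1  {6,7,8}:3
  |U|=4: {0,5,6,8}:1  {4,6,7,8}:3  {5,6,7,8}:4
  |U|=5: {0,5,6,7,8}:5  {3,4,6,7,8}:3  {4,5,6,7,8}:7
  |U|=6: {0,4,5,6,7,8}:12  {2,3,4,6,7,8}:3  {3,4,5,6,7,8}:10
  |U|=7: {0,3,4,5,6,7,8}:22  {1,2,3,4,6,7,8}:3  {2,3,4,5,6,7,8}:13
  start at 0(j): 16
  start at 1(h): 35
sum over floor = 51

51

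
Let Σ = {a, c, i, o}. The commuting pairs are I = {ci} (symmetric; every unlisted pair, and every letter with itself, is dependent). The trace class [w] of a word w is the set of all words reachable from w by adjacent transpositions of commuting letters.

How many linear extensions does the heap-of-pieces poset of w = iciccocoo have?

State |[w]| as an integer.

10

#0=i has no predecessor
#1=c has no predecessor
#2=i depends on [0:i]
#3=c depends on [1:c]
#4=c depends on [3:c]
#5=o depends on [2:i, 4:c]
#6=c depends on [5:o]
#7=o depends on [6:c]
#8=o depends on [7:o]
sources: [0:i, 1:c]
N(rest) = Σ N(rest − s) over sources s of rest; N(one piece) = 1:
  size 1 → [8]=1
  size 2 → [7,8]=1
  size 3 → [6,7,8]=1
  size 4 → [5,6,7,8]=1
  size 5 → [2,5,6,7,8]=1  [4,5,6,7,8]=1
  size 6 → [0,2,5,6,7,8]=1  [2,4,5,6,7,8]=2  [3,4,5,6,7,8]=1
  size 7 → [0,2,4,5,6,7,8]=3  [1,3,4,5,6,7,8]=1  [2,3,4,5,6,7,8]=3
  first=0(i) contributes 4
  first=1(c) contributes 6
|[w]| = 10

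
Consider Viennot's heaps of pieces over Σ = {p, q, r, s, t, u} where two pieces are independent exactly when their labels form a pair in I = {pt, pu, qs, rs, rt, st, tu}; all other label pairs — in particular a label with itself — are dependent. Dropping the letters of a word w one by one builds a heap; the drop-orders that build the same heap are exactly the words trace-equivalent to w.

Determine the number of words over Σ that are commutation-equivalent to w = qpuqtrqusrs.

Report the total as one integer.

12

#0=q has no predecessor
#1=p depends on [0:q]
#2=u depends on [0:q]
#3=q depends on [1:p, 2:u]
#4=t depends on [3:q]
#5=r depends on [3:q]
#6=q depends on [4:t, 5:r]
#7=u depends on [6:q]
#8=s depends on [7:u]
#9=r depends on [7:u]
#10=s depends on [8:s]
sources: [0:q]
N(rest) = Σ N(rest − s) over sources s of rest; N(one piece) = 1:
  size 1 → [9]=1  [10]=1
  size 2 → [8,10]=1  [9,10]=2
  size 3 → [8,9,10]=3
  size 4 → [7,8,9,10]=3
  size 5 → [6,7,8,9,10]=3
  size 6 → [4,6,7,8,9,10]=3  [5,6,7,8,9,10]=3
  size 7 → [4,5,6,7,8,9,10]=6
  size 8 → [3,4,5,6,7,8,9,10]=6
  size 9 → [1,3,4,5,6,7,8,9,10]=6  [2,3,4,5,6,7,8,9,10]=6
  first=0(q) contributes 12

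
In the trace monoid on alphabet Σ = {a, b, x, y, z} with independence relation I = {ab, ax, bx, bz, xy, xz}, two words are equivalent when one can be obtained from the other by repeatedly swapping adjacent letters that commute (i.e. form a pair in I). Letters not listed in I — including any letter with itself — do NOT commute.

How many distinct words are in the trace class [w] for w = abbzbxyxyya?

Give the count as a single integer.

drop 0:a onto floor
drop 1:b onto floor
drop 2:b onto {1:b}
drop 3:z onto {0:a}
drop 4:b onto {2:b}
drop 5:x onto floor
drop 6:y onto {3:z, 4:b}
drop 7:x onto {5:x}
drop 8:y onto {6:y}
drop 9:y onto {8:y}
drop 10:a onto {9:y}
ground layer = {0:a, 1:b, 5:x}
drop-orders for the pieces not yet dropped (sum over which currently-grounded one goes next):
  1 to go: {7} 1  {10} 1
  2 to go: {5,7} 1  {7,10} 2  {9,10} 1
  3 to go: {5,7,10} 3  {7,9,10} 3  {8,9,10} 1
  4 to go: {5,7,9,10} 6  {6,8,9,10} 1  {7,8,9,10} 4
  5 to go: {3,6,8,9,10} 1  {4,6,8,9,10} 1  {5,7,8,9,10} 10  {6,7,8,9,10} 5
  6 to go: {0,3,6,8,9,10} 1  {2,4,6,8,9,10} 1  {3,4,6,8,9,10} 2  {3,6,7,8,9,10} 6  {4,6,7,8,9,10} 6  {5,6,7,8,9,10} 15
  7 to go: {0,3,4,6,8,9,10} 3  {0,3,6,7,8,9,10} 7  {1,2,4,6,8,9,10} 1  {2,3,4,6,8,9,10} 3  {2,4,6,7,8,9,10} 7  {3,4,6,7,8,9,10} 14  {3,5,6,7,8,9,10} 21  {4,5,6,7,8,9,10} 21
  8 to go: {0,2,3,4,6,8,9,10} 6  {0,3,4,6,7,8,9,10} 24  {0,3,5,6,7,8,9,10} 28  {1,2,3,4,6,8,9,10} 4  {1,2,4,6,7,8,9,10} 8  {2,3,4,6,7,8,9,10} 24  {2,4,5,6,7,8,9,10} 28  {3,4,5,6,7,8,9,10} 56
  9 to go: {0,1,2,3,4,6,8,9,10} 10  {0,2,3,4,6,7,8,9,10} 54  {0,3,4,5,6,7,8,9,10} 108  {1,2,3,4,6,7,8,9,10} 36  {1,2,4,5,6,7,8,9,10} 36  {2,3,4,5,6,7,8,9,10} 108
  if 0:a drops first: 180 orders
  if 1:b drops first: 270 orders
  if 5:x drops first: 100 orders
heap linearizations: 550

550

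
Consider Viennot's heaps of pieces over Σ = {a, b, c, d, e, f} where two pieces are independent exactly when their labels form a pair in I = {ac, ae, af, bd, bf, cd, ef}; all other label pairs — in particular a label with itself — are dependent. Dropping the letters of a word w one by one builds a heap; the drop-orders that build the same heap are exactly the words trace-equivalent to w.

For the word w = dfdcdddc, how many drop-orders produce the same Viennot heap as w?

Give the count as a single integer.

15

0(d) covers ∅
1(f) covers 0:d
2(d) covers 1:f
3(c) covers 1:f
4(d) covers 2:d
5(d) covers 4:d
6(d) covers 5:d
7(c) covers 3:c
floor of heap: 0:d
completions by unplaced set U, small U first (add the entries for U minus each lowest piece of U):
  |U|=1: {6}:1  {7}:1
  |U|=2: {3,7}:1  {5,6}:1  {6,7}:2
  |U|=3: {3,6,7}:3  {4,5,6}:1  {5,6,7}:3
  |U|=4: {2,4,5,6}:1  {3,5,6,7}:6  {4,5,6,7}:4
  |U|=5: {2,4,5,6,7}:5  {3,4,5,6,7}:10
  |U|=6: {2,3,4,5,6,7}:15
  start at 0(d): 15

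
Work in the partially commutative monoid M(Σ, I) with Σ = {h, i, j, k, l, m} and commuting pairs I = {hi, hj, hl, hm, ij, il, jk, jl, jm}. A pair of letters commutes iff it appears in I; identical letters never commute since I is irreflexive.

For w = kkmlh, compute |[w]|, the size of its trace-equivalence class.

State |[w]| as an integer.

piece 0:k — minimal
piece 1:k rests on {0:k}
piece 2:m rests on {1:k}
piece 3:l rests on {2:m}
piece 4:h rests on {1:k}
minimal pieces: {0:k}
ways to finish when only these pieces remain (= sum over removing one remaining piece with nothing left below it):
  1 left: {3}→1  {4}→1
  2 left: {2,3}→1  {3,4}→2
  3 left: {2,3,4}→3
  placing 0:k first → 3 extensions

3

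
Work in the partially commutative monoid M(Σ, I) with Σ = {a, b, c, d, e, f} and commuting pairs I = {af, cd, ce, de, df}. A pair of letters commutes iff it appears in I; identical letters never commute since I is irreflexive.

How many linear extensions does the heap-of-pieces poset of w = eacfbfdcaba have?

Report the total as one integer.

3

drop 0:e onto floor
drop 1:a onto {0:e}
drop 2:c onto {1:a}
drop 3:f onto {2:c}
drop 4:b onto {3:f}
drop 5:f onto {4:b}
drop 6:d onto {4:b}
drop 7:c onto {5:f}
drop 8:a onto {6:d, 7:c}
drop 9:b onto {8:a}
drop 10:a onto {9:b}
ground layer = {0:e}
drop-orders for the pieces not yet dropped (sum over which currently-grounded one goes next):
  1 to go: {10} 1
  2 to go: {9,10} 1
  3 to go: {8,9,10} 1
  4 to go: {6,8,9,10} 1  {7,8,9,10} 1
  5 to go: {5,7,8,9,10} 1  {6,7,8,9,10} 2
  6 to go: {5,6,7,8,9,10} 3
  7 to go: {4,5,6,7,8,9,10} 3
  8 to go: {3,4,5,6,7,8,9,10} 3
  9 to go: {2,3,4,5,6,7,8,9,10} 3
  if 0:e drops first: 3 orders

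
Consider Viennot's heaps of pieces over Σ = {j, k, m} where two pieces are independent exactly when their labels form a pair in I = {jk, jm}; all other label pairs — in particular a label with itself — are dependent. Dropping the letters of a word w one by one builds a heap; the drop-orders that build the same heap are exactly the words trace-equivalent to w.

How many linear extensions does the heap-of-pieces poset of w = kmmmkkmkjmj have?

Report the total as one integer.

piece 0:k — minimal
piece 1:m rests on {0:k}
piece 2:m rests on {1:m}
piece 3:m rests on {2:m}
piece 4:k rests on {3:m}
piece 5:k rests on {4:k}
piece 6:m rests on {5:k}
piece 7:k rests on {6:m}
piece 8:j — minimal
piece 9:m rests on {7:k}
piece 10:j rests on {8:j}
minimal pieces: {0:k, 8:j}
ways to finish when only these pieces remain (= sum over removing one remaining piece with nothing left below it):
  1 left: {9}→1  {10}→1
  2 left: {7,9}→1  {8,10}→1  {9,10}→2
  3 left: {6,7,9}→1  {7,9,10}→3  {8,9,10}→3
  4 left: {5,6,7,9}→1  {6,7,9,10}→4  {7,8,9,10}→6
  5 left: {4,5,6,7,9}→1  {5,6,7,9,10}→5  {6,7,8,9,10}→10
  6 left: {3,4,5,6,7,9}→1  {4,5,6,7,9,10}→6  {5,6,7,8,9,10}→15
  7 left: {2,3,4,5,6,7,9}→1  {3,4,5,6,7,9,10}→7  {4,5,6,7,8,9,10}→21
  8 left: {1,2,3,4,5,6,7,9}→1  {2,3,4,5,6,7,9,10}→8  {3,4,5,6,7,8,9,10}→28
  9 left: {0,1,2,3,4,5,6,7,9}→1  {1,2,3,4,5,6,7,9,10}→9  {2,3,4,5,6,7,8,9,10}→36
  placing 0:k first → 45 extensions
  placing 8:j first → 10 extensions
total linear extensions = 55

55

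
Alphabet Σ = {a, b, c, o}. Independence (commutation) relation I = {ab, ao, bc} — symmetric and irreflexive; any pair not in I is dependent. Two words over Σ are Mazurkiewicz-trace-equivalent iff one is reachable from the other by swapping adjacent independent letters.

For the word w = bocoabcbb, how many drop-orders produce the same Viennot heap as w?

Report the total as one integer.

14

#0=b has no predecessor
#1=o depends on [0:b]
#2=c depends on [1:o]
#3=o depends on [2:c]
#4=a depends on [2:c]
#5=b depends on [3:o]
#6=c depends on [3:o, 4:a]
#7=b depends on [5:b]
#8=b depends on [7:b]
sources: [0:b]
N(rest) = Σ N(rest − s) over sources s of rest; N(one piece) = 1:
  size 1 → [6]=1  [8]=1
  size 2 → [4,6]=1  [6,8]=2  [7,8]=1
  size 3 → [4,6,8]=3  [5,7,8]=1  [6,7,8]=3
  size 4 → [4,6,7,8]=6  [5,6,7,8]=4
  size 5 → [3,5,6,7,8]=4  [4,5,6,7,8]=10
  size 6 → [3,4,5,6,7,8]=14
  size 7 → [2,3,4,5,6,7,8]=14
  first=0(b) contributes 14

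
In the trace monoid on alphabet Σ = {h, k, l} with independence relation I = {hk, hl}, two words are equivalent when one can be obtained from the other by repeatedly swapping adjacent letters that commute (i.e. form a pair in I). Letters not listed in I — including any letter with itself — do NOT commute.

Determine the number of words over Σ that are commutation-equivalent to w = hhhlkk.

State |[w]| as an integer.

20

0(h) covers ∅
1(h) covers 0:h
2(h) covers 1:h
3(l) covers ∅
4(k) covers 3:l
5(k) covers 4:k
floor of heap: 0:h, 3:l
completions by unplaced set U, small U first (add the entries for U minus each lowest piece of U):
  |U|=1: {2}:1  {5}:1
  |U|=2: {1,2}:1  {2,5}:2  {4,5}:1
  |U|=3: {0,1,2}:1  {1,2,5}:3  {2,4,5}:3  {3,4,5}:1
  |U|=4: {0,1,2,5}:4  {1,2,4,5}:6  {2,3,4,5}:4
  start at 0(h): 10
  start at 3(l): 10
sum over floor = 20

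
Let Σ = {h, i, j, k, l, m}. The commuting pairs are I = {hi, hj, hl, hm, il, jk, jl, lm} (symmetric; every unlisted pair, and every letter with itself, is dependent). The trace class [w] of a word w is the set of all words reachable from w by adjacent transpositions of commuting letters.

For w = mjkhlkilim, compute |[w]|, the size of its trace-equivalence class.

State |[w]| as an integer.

42

drop 0:m onto floor
drop 1:j onto {0:m}
drop 2:k onto {0:m}
drop 3:h onto {2:k}
drop 4:l onto {2:k}
drop 5:k onto {3:h, 4:l}
drop 6:i onto {1:j, 5:k}
drop 7:l onto {5:k}
drop 8:i onto {6:i}
drop 9:m onto {8:i}
ground layer = {0:m}
drop-orders for the pieces not yet dropped (sum over which currently-grounded one goes next):
  1 to go: {7} 1  {9} 1
  2 to go: {7,9} 2  {8,9} 1
  3 to go: {6,8,9} 1  {7,8,9} 3
  4 to go: {1,6,8,9} 1  {6,7,8,9} 4
  5 to go: {1,6,7,8,9} 5  {5,6,7,8,9} 4
  6 to go: {1,5,6,7,8,9} 9  {3,5,6,7,8,9} 4  {4,5,6,7,8,9} 4
  7 to go: {1,3,5,6,7,8,9} 13  {1,4,5,6,7,8,9} 13  {3,4,5,6,7,8,9} 8
  8 to go: {1,3,4,5,6,7,8,9} 34  {2,3,4,5,6,7,8,9} 8
  if 0:m drops first: 42 orders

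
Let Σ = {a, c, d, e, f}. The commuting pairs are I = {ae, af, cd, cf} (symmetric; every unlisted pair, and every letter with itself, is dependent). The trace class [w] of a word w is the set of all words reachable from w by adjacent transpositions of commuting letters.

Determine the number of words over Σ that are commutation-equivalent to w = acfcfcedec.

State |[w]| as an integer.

15

drop 0:a onto floor
drop 1:c onto {0:a}
drop 2:f onto floor
drop 3:c onto {1:c}
drop 4:f onto {2:f}
drop 5:c onto {3:c}
drop 6:e onto {4:f, 5:c}
drop 7:d onto {6:e}
drop 8:e onto {7:d}
drop 9:c onto {8:e}
ground layer = {0:a, 2:f}
drop-orders for the pieces not yet dropped (sum over which currently-grounded one goes next):
  1 to go: {9} 1
  2 to go: {8,9} 1
  3 to go: {7,8,9} 1
  4 to go: {6,7,8,9} 1
  5 to go: {4,6,7,8,9} 1  {5,6,7,8,9} 1
  6 to go: {2,4,6,7,8,9} 1  {3,5,6,7,8,9} 1  {4,5,6,7,8,9} 2
  7 to go: {1,3,5,6,7,8,9} 1  {2,4,5,6,7,8,9} 3  {3,4,5,6,7,8,9} 3
  8 to go: {0,1,3,5,6,7,8,9} 1  {1,3,4,5,6,7,8,9} 4  {2,3,4,5,6,7,8,9} 6
  if 0:a drops first: 10 orders
  if 2:f drops first: 5 orders
heap linearizations: 15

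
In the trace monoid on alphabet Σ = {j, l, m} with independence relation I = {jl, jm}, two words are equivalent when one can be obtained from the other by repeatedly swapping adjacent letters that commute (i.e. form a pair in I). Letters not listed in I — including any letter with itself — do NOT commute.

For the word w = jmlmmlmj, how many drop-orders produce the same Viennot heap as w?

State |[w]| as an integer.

28

0(j) covers ∅
1(m) covers ∅
2(l) covers 1:m
3(m) covers 2:l
4(m) covers 3:m
5(l) covers 4:m
6(m) covers 5:l
7(j) covers 0:j
floor of heap: 0:j, 1:m
completions by unplaced set U, small U first (add the entries for U minus each lowest piece of U):
  |U|=1: {6}:1  {7}:1
  |U|=2: {0,7}:1  {5,6}:1  {6,7}:2
  |U|=3: {0,6,7}:3  {4,5,6}:1  {5,6,7}:3
  |U|=4: {0,5,6,7}:6  {3,4,5,6}:1  {4,5,6,7}:4
  |U|=5: {0,4,5,6,7}:10  {2,3,4,5,6}:1  {3,4,5,6,7}:5
  |U|=6: {0,3,4,5,6,7}:15  {1,2,3,4,5,6}:1  {2,3,4,5,6,7}:6
  start at 0(j): 7
  start at 1(m): 21
sum over floor = 28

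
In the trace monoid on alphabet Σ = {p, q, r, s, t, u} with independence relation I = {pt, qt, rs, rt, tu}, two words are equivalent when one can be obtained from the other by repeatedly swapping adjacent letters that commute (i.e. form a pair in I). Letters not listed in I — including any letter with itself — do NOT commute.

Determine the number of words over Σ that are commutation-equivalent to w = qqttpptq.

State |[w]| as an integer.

drop 0:q onto floor
drop 1:q onto {0:q}
drop 2:t onto floor
drop 3:t onto {2:t}
drop 4:p onto {1:q}
drop 5:p onto {4:p}
drop 6:t onto {3:t}
drop 7:q onto {5:p}
ground layer = {0:q, 2:t}
drop-orders for the pieces not yet dropped (sum over which currently-grounded one goes next):
  1 to go: {6} 1  {7} 1
  2 to go: {3,6} 1  {5,7} 1  {6,7} 2
  3 to go: {2,3,6} 1  {3,6,7} 3  {4,5,7} 1  {5,6,7} 3
  4 to go: {1,4,5,7} 1  {2,3,6,7} 4  {3,5,6,7} 6  {4,5,6,7} 4
  5 to go: {0,1,4,5,7} 1  {1,4,5,6,7} 5  {2,3,5,6,7} 10  {3,4,5,6,7} 10
  6 to go: {0,1,4,5,6,7} 6  {1,3,4,5,6,7} 15  {2,3,4,5,6,7} 20
  if 0:q drops first: 35 orders
  if 2:t drops first: 21 orders
heap linearizations: 56

56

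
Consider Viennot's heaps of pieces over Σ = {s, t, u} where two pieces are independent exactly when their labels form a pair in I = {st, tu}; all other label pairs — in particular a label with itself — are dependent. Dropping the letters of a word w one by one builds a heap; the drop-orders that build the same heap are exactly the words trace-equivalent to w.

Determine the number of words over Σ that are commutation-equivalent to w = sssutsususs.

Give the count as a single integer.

#0=s has no predecessor
#1=s depends on [0:s]
#2=s depends on [1:s]
#3=u depends on [2:s]
#4=t has no predecessor
#5=s depends on [3:u]
#6=u depends on [5:s]
#7=s depends on [6:u]
#8=u depends on [7:s]
#9=s depends on [8:u]
#10=s depends on [9:s]
sources: [0:s, 4:t]
N(rest) = Σ N(rest − s) over sources s of rest; N(one piece) = 1:
  size 1 → [4]=1  [10]=1
  size 2 → [4,10]=2  [9,10]=1
  size 3 → [4,9,10]=3  [8,9,10]=1
  size 4 → [4,8,9,10]=4  [7,8,9,10]=1
  size 5 → [4,7,8,9,10]=5  [6,7,8,9,10]=1
  size 6 → [4,6,7,8,9,10]=6  [5,6,7,8,9,10]=1
  size 7 → [3,5,6,7,8,9,10]=1  [4,5,6,7,8,9,10]=7
  size 8 → [2,3,5,6,7,8,9,10]=1  [3,4,5,6,7,8,9,10]=8
  size 9 → [1,2,3,5,6,7,8,9,10]=1  [2,3,4,5,6,7,8,9,10]=9
  first=0(s) contributes 10
  first=4(t) contributes 1
|[w]| = 11

11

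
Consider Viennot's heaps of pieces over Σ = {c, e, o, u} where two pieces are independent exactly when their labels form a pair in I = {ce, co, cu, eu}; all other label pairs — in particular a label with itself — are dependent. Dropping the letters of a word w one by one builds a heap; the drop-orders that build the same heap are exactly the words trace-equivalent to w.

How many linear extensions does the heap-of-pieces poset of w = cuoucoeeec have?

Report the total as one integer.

drop 0:c onto floor
drop 1:u onto floor
drop 2:o onto {1:u}
drop 3:u onto {2:o}
drop 4:c onto {0:c}
drop 5:o onto {3:u}
drop 6:e onto {5:o}
drop 7:e onto {6:e}
drop 8:e onto {7:e}
drop 9:c onto {4:c}
ground layer = {0:c, 1:u}
drop-orders for the pieces not yet dropped (sum over which currently-grounded one goes next):
  1 to go: {8} 1  {9} 1
  2 to go: {4,9} 1  {7,8} 1  {8,9} 2
  3 to go: {0,4,9} 1  {4,8,9} 3  {6,7,8} 1  {7,8,9} 3
  4 to go: {0,4,8,9} 4  {4,7,8,9} 6  {5,6,7,8} 1  {6,7,8,9} 4
  5 to go: {0,4,7,8,9} 10  {3,5,6,7,8} 1  {4,6,7,8,9} 10  {5,6,7,8,9} 5
  6 to go: {0,4,6,7,8,9} 20  {2,3,5,6,7,8} 1  {3,5,6,7,8,9} 6  {4,5,6,7,8,9} 15
  7 to go: {0,4,5,6,7,8,9} 35  {1,2,3,5,6,7,8} 1  {2,3,5,6,7,8,9} 7  {3,4,5,6,7,8,9} 21
  8 to go: {0,3,4,5,6,7,8,9} 56  {1,2,3,5,6,7,8,9} 8  {2,3,4,5,6,7,8,9} 28
  if 0:c drops first: 36 orders
  if 1:u drops first: 84 orders
heap linearizations: 120

120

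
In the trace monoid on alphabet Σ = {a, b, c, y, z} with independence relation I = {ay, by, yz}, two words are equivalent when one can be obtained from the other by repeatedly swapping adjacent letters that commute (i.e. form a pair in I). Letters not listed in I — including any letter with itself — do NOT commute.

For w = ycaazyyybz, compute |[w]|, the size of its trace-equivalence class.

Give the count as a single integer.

56

0(y) covers ∅
1(c) covers 0:y
2(a) covers 1:c
3(a) covers 2:a
4(z) covers 3:a
5(y) covers 1:c
6(y) covers 5:y
7(y) covers 6:y
8(b) covers 4:z
9(z) covers 8:b
floor of heap: 0:y
completions by unplaced set U, small U first (add the entries for U minus each lowest piece of U):
  |U|=1: {7}:1  {9}:1
  |U|=2: {6,7}:1  {7,9}:2  {8,9}:1
  |U|=3: {4,8,9}:1  {5,6,7}:1  {6,7,9}:3  {7,8,9}:3
  |U|=4: {3,4,8,9}:1  {4,7,8,9}:4  {5,6,7,9}:4  {6,7,8,9}:6
  |U|=5: {2,3,4,8,9}:1  {3,4,7,8,9}:5  {4,6,7,8,9}:10  {5,6,7,8,9}:10
  |U|=6: {2,3,4,7,8,9}:6  {3,4,6,7,8,9}:15  {4,5,6,7,8,9}:20
  |U|=7: {2,3,4,6,7,8,9}:21  {3,4,5,6,7,8,9}:35
  |U|=8: {2,3,4,5,6,7,8,9}:56
  start at 0(y): 56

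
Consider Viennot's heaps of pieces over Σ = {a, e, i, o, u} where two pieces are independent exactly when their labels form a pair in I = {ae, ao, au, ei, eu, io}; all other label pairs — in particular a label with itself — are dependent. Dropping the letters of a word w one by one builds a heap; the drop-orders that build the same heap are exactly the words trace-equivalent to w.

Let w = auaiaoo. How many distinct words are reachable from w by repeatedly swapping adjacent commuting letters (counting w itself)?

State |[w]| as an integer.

#0=a has no predecessor
#1=u has no predecessor
#2=a depends on [0:a]
#3=i depends on [1:u, 2:a]
#4=a depends on [3:i]
#5=o depends on [1:u]
#6=o depends on [5:o]
sources: [0:a, 1:u]
N(rest) = Σ N(rest − s) over sources s of rest; N(one piece) = 1:
  size 1 → [4]=1  [6]=1
  size 2 → [3,4]=1  [4,6]=2  [5,6]=1
  size 3 → [2,3,4]=1  [3,4,6]=3  [4,5,6]=3
  size 4 → [0,2,3,4]=1  [2,3,4,6]=4  [3,4,5,6]=6
  size 5 → [0,2,3,4,6]=5  [1,3,4,5,6]=6  [2,3,4,5,6]=10
  first=0(a) contributes 16
  first=1(u) contributes 15
|[w]| = 31

31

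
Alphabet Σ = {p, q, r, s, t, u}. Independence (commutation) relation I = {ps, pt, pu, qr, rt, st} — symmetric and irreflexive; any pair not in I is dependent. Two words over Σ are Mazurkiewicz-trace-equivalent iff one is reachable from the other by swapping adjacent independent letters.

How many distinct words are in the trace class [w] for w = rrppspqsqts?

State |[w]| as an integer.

#0=r has no predecessor
#1=r depends on [0:r]
#2=p depends on [1:r]
#3=p depends on [2:p]
#4=s depends on [1:r]
#5=p depends on [3:p]
#6=q depends on [4:s, 5:p]
#7=s depends on [6:q]
#8=q depends on [7:s]
#9=t depends on [8:q]
#10=s depends on [8:q]
sources: [0:r]
N(rest) = Σ N(rest − s) over sources s of rest; N(one piece) = 1:
  size 1 → [9]=1  [10]=1
  size 2 → [9,10]=2
  size 3 → [8,9,10]=2
  size 4 → [7,8,9,10]=2
  size 5 → [6,7,8,9,10]=2
  size 6 → [4,6,7,8,9,10]=2  [5,6,7,8,9,10]=2
  size 7 → [3,5,6,7,8,9,10]=2  [4,5,6,7,8,9,10]=4
  size 8 → [2,3,5,6,7,8,9,10]=2  [3,4,5,6,7,8,9,10]=6
  size 9 → [2,3,4,5,6,7,8,9,10]=8
  first=0(r) contributes 8

8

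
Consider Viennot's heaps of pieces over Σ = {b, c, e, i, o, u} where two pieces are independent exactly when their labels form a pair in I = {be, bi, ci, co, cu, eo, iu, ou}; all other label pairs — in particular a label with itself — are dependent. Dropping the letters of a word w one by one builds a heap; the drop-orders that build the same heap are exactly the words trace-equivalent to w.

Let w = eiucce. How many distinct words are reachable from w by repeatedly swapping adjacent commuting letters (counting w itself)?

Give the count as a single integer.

0(e) covers ∅
1(i) covers 0:e
2(u) covers 0:e
3(c) covers 0:e
4(c) covers 3:c
5(e) covers 1:i, 2:u, 4:c
floor of heap: 0:e
completions by unplaced set U, small U first (add the entries for U minus each lowest piece of U):
  |U|=1: {5}:1
  |U|=2: {1,5}:1  {2,5}:1  {4,5}:1
  |U|=3: {1,2,5}:2  {1,4,5}:2  {2,4,5}:2  {3,4,5}:1
  |U|=4: {1,2,4,5}:6  {1,3,4,5}:3  {2,3,4,5}:3
  start at 0(e): 12

12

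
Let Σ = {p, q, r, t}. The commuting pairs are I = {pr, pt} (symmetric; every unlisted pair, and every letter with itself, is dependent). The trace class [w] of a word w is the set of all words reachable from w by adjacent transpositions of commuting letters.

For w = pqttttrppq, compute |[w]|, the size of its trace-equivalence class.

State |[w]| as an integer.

piece 0:p — minimal
piece 1:q rests on {0:p}
piece 2:t rests on {1:q}
piece 3:t rests on {2:t}
piece 4:t rests on {3:t}
piece 5:t rests on {4:t}
piece 6:r rests on {5:t}
piece 7:p rests on {1:q}
piece 8:p rests on {7:p}
piece 9:q rests on {6:r, 8:p}
minimal pieces: {0:p}
ways to finish when only these pieces remain (= sum over removing one remaining piece with nothing left below it):
  1 left: {9}→1
  2 left: {6,9}→1  {8,9}→1
  3 left: {5,6,9}→1  {6,8,9}→2  {7,8,9}→1
  4 left: {4,5,6,9}→1  {5,6,8,9}→3  {6,7,8,9}→3
  5 left: {3,4,5,6,9}→1  {4,5,6,8,9}→4  {5,6,7,8,9}→6
  6 left: {2,3,4,5,6,9}→1  {3,4,5,6,8,9}→5  {4,5,6,7,8,9}→10
  7 left: {2,3,4,5,6,8,9}→6  {3,4,5,6,7,8,9}→15
  8 left: {2,3,4,5,6,7,8,9}→21
  placing 0:p first → 21 extensions

21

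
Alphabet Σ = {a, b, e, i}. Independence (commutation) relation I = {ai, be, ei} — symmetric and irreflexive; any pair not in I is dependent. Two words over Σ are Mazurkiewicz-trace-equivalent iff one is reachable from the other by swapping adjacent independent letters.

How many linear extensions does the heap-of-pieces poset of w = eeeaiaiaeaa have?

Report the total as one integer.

55

#0=e has no predecessor
#1=e depends on [0:e]
#2=e depends on [1:e]
#3=a depends on [2:e]
#4=i has no predecessor
#5=a depends on [3:a]
#6=i depends on [4:i]
#7=a depends on [5:a]
#8=e depends on [7:a]
#9=a depends on [8:e]
#10=a depends on [9:a]
sources: [0:e, 4:i]
N(rest) = Σ N(rest − s) over sources s of rest; N(one piece) = 1:
  size 1 → [6]=1  [10]=1
  size 2 → [4,6]=1  [6,10]=2  [9,10]=1
  size 3 → [4,6,10]=3  [6,9,10]=3  [8,9,10]=1
  size 4 → [4,6,9,10]=6  [6,8,9,10]=4  [7,8,9,10]=1
  size 5 → [4,6,8,9,10]=10  [5,7,8,9,10]=1  [6,7,8,9,10]=5
  size 6 → [3,5,7,8,9,10]=1  [4,6,7,8,9,10]=15  [5,6,7,8,9,10]=6
  size 7 → [2,3,5,7,8,9,10]=1  [3,5,6,7,8,9,10]=7  [4,5,6,7,8,9,10]=21
  size 8 → [1,2,3,5,7,8,9,10]=1  [2,3,5,6,7,8,9,10]=8  [3,4,5,6,7,8,9,10]=28
  size 9 → [0,1,2,3,5,7,8,9,10]=1  [1,2,3,5,6,7,8,9,10]=9  [2,3,4,5,6,7,8,9,10]=36
  first=0(e) contributes 45
  first=4(i) contributes 10
|[w]| = 55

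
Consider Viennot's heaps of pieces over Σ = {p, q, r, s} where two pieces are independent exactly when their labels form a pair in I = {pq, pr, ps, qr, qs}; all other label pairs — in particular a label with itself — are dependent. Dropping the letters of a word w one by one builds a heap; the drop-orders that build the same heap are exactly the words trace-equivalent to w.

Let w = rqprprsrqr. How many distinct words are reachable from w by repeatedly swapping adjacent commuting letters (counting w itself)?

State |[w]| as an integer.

piece 0:r — minimal
piece 1:q — minimal
piece 2:p — minimal
piece 3:r rests on {0:r}
piece 4:p rests on {2:p}
piece 5:r rests on {3:r}
piece 6:s rests on {5:r}
piece 7:r rests on {6:s}
piece 8:q rests on {1:q}
piece 9:r rests on {7:r}
minimal pieces: {0:r, 1:q, 2:p}
ways to finish when only these pieces remain (= sum over removing one remaining piece with nothing left below it):
  1 left: {4}→1  {8}→1  {9}→1
  2 left: {1,8}→1  {2,4}→1  {4,8}→2  {4,9}→2  {7,9}→1  {8,9}→2
  3 left: {1,4,8}→3  {1,8,9}→3  {2,4,8}→3  {2,4,9}→3  {4,7,9}→3  {4,8,9}→6  {6,7,9}→1  {7,8,9}→3
  4 left: {1,2,4,8}→6  {1,4,8,9}→12  {1,7,8,9}→6  {2,4,7,9}→6  {2,4,8,9}→12  {4,6,7,9}→4  {4,7,8,9}→12  {5,6,7,9}→1  {6,7,8,9}→4
  5 left: {1,2,4,8,9}→30  {1,4,7,8,9}→30  {1,6,7,8,9}→10  {2,4,6,7,9}→10  {2,4,7,8,9}→30  {3,5,6,7,9}→1  {4,5,6,7,9}→5  {4,6,7,8,9}→20  {5,6,7,8,9}→5
  6 left: {0,3,5,6,7,9}→1  {1,2,4,7,8,9}→90  {1,4,6,7,8,9}→60  {1,5,6,7,8,9}→15  {2,4,5,6,7,9}→15  {2,4,6,7,8,9}→60  {3,4,5,6,7,9}→6  {3,5,6,7,8,9}→6  {4,5,6,7,8,9}→30
  7 left: {0,3,4,5,6,7,9}→7  {0,3,5,6,7,8,9}→7  {1,2,4,6,7,8,9}→210  {1,3,5,6,7,8,9}→21  {1,4,5,6,7,8,9}→105  {2,3,4,5,6,7,9}→21  {2,4,5,6,7,8,9}→105  {3,4,5,6,7,8,9}→42
  8 left: {0,1,3,5,6,7,8,9}→28  {0,2,3,4,5,6,7,9}→28  {0,3,4,5,6,7,8,9}→56  {1,2,4,5,6,7,8,9}→420  {1,3,4,5,6,7,8,9}→168  {2,3,4,5,6,7,8,9}→168
  placing 0:r first → 756 extensions
  placing 1:q first → 252 extensions
  placing 2:p first → 252 extensions
total linear extensions = 1260

1260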